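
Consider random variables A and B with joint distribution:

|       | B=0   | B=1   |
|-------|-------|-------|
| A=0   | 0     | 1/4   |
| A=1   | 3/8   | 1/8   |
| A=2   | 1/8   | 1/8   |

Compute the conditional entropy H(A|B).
Marginal P(B) (column sums):
  P(B=0) = 0 + 3/8 + 1/8 = 1/2
  P(B=1) = 1/4 + 1/8 + 1/8 = 1/2

H(A|B) = -Σ P(A,B)·log₂ P(A|B), where P(A|B) = P(A,B) / P(B)
  (cells with P(A,B) = 0 contribute 0)
  (A=0,B=1): P(A|B) = (1/4)/(1/2) = 1/2;  -(1/4)·log₂(1/2) = 0.2500
  (A=1,B=0): P(A|B) = (3/8)/(1/2) = 3/4;  -(3/8)·log₂(3/4) = 0.1556
  (A=1,B=1): P(A|B) = (1/8)/(1/2) = 1/4;  -(1/8)·log₂(1/4) = 0.2500
  (A=2,B=0): P(A|B) = (1/8)/(1/2) = 1/4;  -(1/8)·log₂(1/4) = 0.2500
  (A=2,B=1): P(A|B) = (1/8)/(1/2) = 1/4;  -(1/8)·log₂(1/4) = 0.2500
H(A|B) = 0.2500 + 0.1556 + 0.2500 + 0.2500 + 0.2500
  = 1.1556 bits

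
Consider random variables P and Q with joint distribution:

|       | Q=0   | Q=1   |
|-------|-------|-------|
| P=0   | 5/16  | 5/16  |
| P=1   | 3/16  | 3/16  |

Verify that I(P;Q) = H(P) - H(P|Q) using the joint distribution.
Left side, from I(P;Q) = H(P) + H(Q) - H(P,Q):
Marginal P(P) (row sums):
  P(P=0) = 5/16 + 5/16 = 5/8
  P(P=1) = 3/16 + 3/16 = 3/8
Marginal P(Q) (column sums):
  P(Q=0) = 5/16 + 3/16 = 1/2
  P(Q=1) = 5/16 + 3/16 = 1/2

H(P) = -[(5/8)·log₂(5/8) + (3/8)·log₂(3/8)]
  = 0.4238 + 0.5306
  = 0.9544 bits
H(Q) = -[(1/2)·log₂(1/2) + (1/2)·log₂(1/2)]
  = 0.5000 + 0.5000
  = 1.0000 bits
H(P,Q) = -[(5/16)·log₂(5/16) + (5/16)·log₂(5/16) + (3/16)·log₂(3/16) + (3/16)·log₂(3/16)]
  = 0.5244 + 0.5244 + 0.4528 + 0.4528
  = 1.9544 bits

I(P;Q) = H(P) + H(Q) - H(P,Q)
  = 0.9544 + 1.0000 - 1.9544
  = 0.0000 bits

Right side, with H(P|Q) computed directly from the conditional probabilities:
H(P|Q) = -Σ P(P,Q)·log₂ P(P|Q), where P(P|Q) = P(P,Q) / P(Q)
  (P=0,Q=0): P(P|Q) = (5/16)/(1/2) = 5/8;  -(5/16)·log₂(5/8) = 0.2119
  (P=0,Q=1): P(P|Q) = (5/16)/(1/2) = 5/8;  -(5/16)·log₂(5/8) = 0.2119
  (P=1,Q=0): P(P|Q) = (3/16)/(1/2) = 3/8;  -(3/16)·log₂(3/8) = 0.2653
  (P=1,Q=1): P(P|Q) = (3/16)/(1/2) = 3/8;  -(3/16)·log₂(3/8) = 0.2653
H(P|Q) = 0.2119 + 0.2119 + 0.2653 + 0.2653
  = 0.9544 bits
H(P) - H(P|Q) = 0.9544 - 0.9544 = 0.0000 bits

Both sides equal 0.0000 bits, so I(P;Q) = H(P) - H(P|Q) ✓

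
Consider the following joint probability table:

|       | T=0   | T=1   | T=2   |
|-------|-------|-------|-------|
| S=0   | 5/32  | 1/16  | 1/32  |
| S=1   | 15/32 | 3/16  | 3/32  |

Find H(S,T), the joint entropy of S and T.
H(S,T) = -Σ P(S,T) log₂ P(S,T), summed over the non-zero cells:
H(S,T) = -[(5/32)·log₂(5/32) + (1/16)·log₂(1/16) + (1/32)·log₂(1/32) + (15/32)·log₂(15/32) + (3/16)·log₂(3/16) + (3/32)·log₂(3/32)]
  = 0.4184 + 0.2500 + 0.1563 + 0.5124 + 0.4528 + 0.3202
  = 2.1101 bits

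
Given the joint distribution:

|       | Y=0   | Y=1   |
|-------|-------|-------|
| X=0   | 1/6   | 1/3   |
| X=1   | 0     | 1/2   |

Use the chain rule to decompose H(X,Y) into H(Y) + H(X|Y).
By the chain rule: H(X,Y) = H(Y) + H(X|Y)

Marginal P(Y) (column sums):
  P(Y=0) = 1/6 + 0 = 1/6
  P(Y=1) = 1/3 + 1/2 = 5/6
H(Y) = -[(1/6)·log₂(1/6) + (5/6)·log₂(5/6)]
  = 0.4308 + 0.2192
  = 0.6500 bits
H(X|Y) = -Σ P(X,Y)·log₂ P(X|Y), where P(X|Y) = P(X,Y) / P(Y)
  (cells with P(X,Y) = 0 contribute 0)
  (X=0,Y=0): P(X|Y) = (1/6)/(1/6) = 1;  -(1/6)·log₂(1) = 0.0000
  (X=0,Y=1): P(X|Y) = (1/3)/(5/6) = 2/5;  -(1/3)·log₂(2/5) = 0.4406
  (X=1,Y=1): P(X|Y) = (1/2)/(5/6) = 3/5;  -(1/2)·log₂(3/5) = 0.3685
H(X|Y) = 0.0000 + 0.4406 + 0.3685
  = 0.8091 bits

H(X,Y) = H(Y) + H(X|Y) = 0.6500 + 0.8091 = 1.4591 bits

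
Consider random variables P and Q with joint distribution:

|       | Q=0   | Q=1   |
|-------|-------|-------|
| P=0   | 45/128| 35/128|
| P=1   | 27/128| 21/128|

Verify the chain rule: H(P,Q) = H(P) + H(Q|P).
Left side:
H(P,Q) = -[(45/128)·log₂(45/128) + (35/128)·log₂(35/128) + (27/128)·log₂(27/128) + (21/128)·log₂(21/128)]
  = 0.5302 + 0.5115 + 0.4736 + 0.4278
  = 1.9431 bits

Right side:
Marginal P(P) (row sums):
  P(P=0) = 45/128 + 35/128 = 5/8
  P(P=1) = 27/128 + 21/128 = 3/8
H(P) = -[(5/8)·log₂(5/8) + (3/8)·log₂(3/8)]
  = 0.4238 + 0.5306
  = 0.9544 bits
H(Q|P) = -Σ P(P,Q)·log₂ P(Q|P), where P(Q|P) = P(P,Q) / P(P)
  (P=0,Q=0): P(Q|P) = (45/128)/(5/8) = 9/16;  -(45/128)·log₂(9/16) = 0.2918
  (P=0,Q=1): P(Q|P) = (35/128)/(5/8) = 7/16;  -(35/128)·log₂(7/16) = 0.3261
  (P=1,Q=0): P(Q|P) = (27/128)/(3/8) = 9/16;  -(27/128)·log₂(9/16) = 0.1751
  (P=1,Q=1): P(Q|P) = (21/128)/(3/8) = 7/16;  -(21/128)·log₂(7/16) = 0.1957
H(Q|P) = 0.2918 + 0.3261 + 0.1751 + 0.1957
  = 0.9887 bits
H(P) + H(Q|P) = 0.9544 + 0.9887 = 1.9431 bits

Both sides equal 1.9431 bits, so the chain rule holds ✓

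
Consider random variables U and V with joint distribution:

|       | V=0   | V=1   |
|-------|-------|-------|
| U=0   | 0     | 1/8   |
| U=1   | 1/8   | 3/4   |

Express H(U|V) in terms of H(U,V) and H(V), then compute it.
H(U|V) = H(U,V) - H(V)

Marginal P(V) (column sums):
  P(V=0) = 0 + 1/8 = 1/8
  P(V=1) = 1/8 + 3/4 = 7/8

H(U,V) = -[(1/8)·log₂(1/8) + (1/8)·log₂(1/8) + (3/4)·log₂(3/4)]
  = 0.3750 + 0.3750 + 0.3113
  = 1.0613 bits
H(V) = -[(1/8)·log₂(1/8) + (7/8)·log₂(7/8)]
  = 0.3750 + 0.1686
  = 0.5436 bits

H(U|V) = 1.0613 - 0.5436 = 0.5177 bits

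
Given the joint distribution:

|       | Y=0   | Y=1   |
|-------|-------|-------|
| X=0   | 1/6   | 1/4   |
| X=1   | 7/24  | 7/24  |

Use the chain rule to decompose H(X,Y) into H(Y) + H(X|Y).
By the chain rule: H(X,Y) = H(Y) + H(X|Y)

Marginal P(Y) (column sums):
  P(Y=0) = 1/6 + 7/24 = 11/24
  P(Y=1) = 1/4 + 7/24 = 13/24
H(Y) = -[(11/24)·log₂(11/24) + (13/24)·log₂(13/24)]
  = 0.5159 + 0.4791
  = 0.9950 bits
H(X|Y) = -Σ P(X,Y)·log₂ P(X|Y), where P(X|Y) = P(X,Y) / P(Y)
  (X=0,Y=0): P(X|Y) = (1/6)/(11/24) = 4/11;  -(1/6)·log₂(4/11) = 0.2432
  (X=0,Y=1): P(X|Y) = (1/4)/(13/24) = 6/13;  -(1/4)·log₂(6/13) = 0.2789
  (X=1,Y=0): P(X|Y) = (7/24)/(11/24) = 7/11;  -(7/24)·log₂(7/11) = 0.1902
  (X=1,Y=1): P(X|Y) = (7/24)/(13/24) = 7/13;  -(7/24)·log₂(7/13) = 0.2605
H(X|Y) = 0.2432 + 0.2789 + 0.1902 + 0.2605
  = 0.9728 bits

H(X,Y) = H(Y) + H(X|Y) = 0.9950 + 0.9728 = 1.9678 bits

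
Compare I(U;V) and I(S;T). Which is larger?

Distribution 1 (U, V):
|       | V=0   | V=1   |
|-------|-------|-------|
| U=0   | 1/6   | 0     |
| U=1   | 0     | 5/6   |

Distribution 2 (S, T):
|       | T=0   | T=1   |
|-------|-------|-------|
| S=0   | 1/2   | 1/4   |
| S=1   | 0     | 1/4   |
Distribution 1 (U, V):
Marginal P(U) (row sums):
  P(U=0) = 1/6 + 0 = 1/6
  P(U=1) = 0 + 5/6 = 5/6
Marginal P(V) (column sums):
  P(V=0) = 1/6 + 0 = 1/6
  P(V=1) = 0 + 5/6 = 5/6

H(U) = -[(1/6)·log₂(1/6) + (5/6)·log₂(5/6)]
  = 0.4308 + 0.2192
  = 0.6500 bits
H(V) = -[(1/6)·log₂(1/6) + (5/6)·log₂(5/6)]
  = 0.4308 + 0.2192
  = 0.6500 bits
H(U,V) = -[(1/6)·log₂(1/6) + (5/6)·log₂(5/6)]
  = 0.4308 + 0.2192
  = 0.6500 bits

I(U;V) = H(U) + H(V) - H(U,V)
  = 0.6500 + 0.6500 - 0.6500
  = 0.6500 bits

Distribution 2 (S, T):
Marginal P(S) (row sums):
  P(S=0) = 1/2 + 1/4 = 3/4
  P(S=1) = 0 + 1/4 = 1/4
Marginal P(T) (column sums):
  P(T=0) = 1/2 + 0 = 1/2
  P(T=1) = 1/4 + 1/4 = 1/2

H(S) = -[(3/4)·log₂(3/4) + (1/4)·log₂(1/4)]
  = 0.3113 + 0.5000
  = 0.8113 bits
H(T) = -[(1/2)·log₂(1/2) + (1/2)·log₂(1/2)]
  = 0.5000 + 0.5000
  = 1.0000 bits
H(S,T) = -[(1/2)·log₂(1/2) + (1/4)·log₂(1/4) + (1/4)·log₂(1/4)]
  = 0.5000 + 0.5000 + 0.5000
  = 1.5000 bits

I(S;T) = H(S) + H(T) - H(S,T)
  = 0.8113 + 1.0000 - 1.5000
  = 0.3113 bits

I(U;V) = 0.6500 bits > I(S;T) = 0.3113 bits, so (U, V) has the higher mutual information (stronger dependence).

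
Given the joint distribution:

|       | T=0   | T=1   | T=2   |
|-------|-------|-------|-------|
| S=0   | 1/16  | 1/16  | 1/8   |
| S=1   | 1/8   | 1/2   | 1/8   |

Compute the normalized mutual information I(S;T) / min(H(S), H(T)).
Marginal P(S) (row sums):
  P(S=0) = 1/16 + 1/16 + 1/8 = 1/4
  P(S=1) = 1/8 + 1/2 + 1/8 = 3/4
Marginal P(T) (column sums):
  P(T=0) = 1/16 + 1/8 = 3/16
  P(T=1) = 1/16 + 1/2 = 9/16
  P(T=2) = 1/8 + 1/8 = 1/4

H(S) = -[(1/4)·log₂(1/4) + (3/4)·log₂(3/4)]
  = 0.5000 + 0.3113
  = 0.8113 bits
H(T) = -[(3/16)·log₂(3/16) + (9/16)·log₂(9/16) + (1/4)·log₂(1/4)]
  = 0.4528 + 0.4669 + 0.5000
  = 1.4197 bits
H(S,T) = -[(1/16)·log₂(1/16) + (1/16)·log₂(1/16) + (1/8)·log₂(1/8) + (1/8)·log₂(1/8) + (1/2)·log₂(1/2) + (1/8)·log₂(1/8)]
  = 0.2500 + 0.2500 + 0.3750 + 0.3750 + 0.5000 + 0.3750
  = 2.1250 bits

I(S;T) = H(S) + H(T) - H(S,T)
  = 0.8113 + 1.4197 - 2.1250
  = 0.1060 bits

min(H(S), H(T)) = min(0.8113, 1.4197) = 0.8113 bits
Normalized MI = 0.1060 / 0.8113 = 0.1307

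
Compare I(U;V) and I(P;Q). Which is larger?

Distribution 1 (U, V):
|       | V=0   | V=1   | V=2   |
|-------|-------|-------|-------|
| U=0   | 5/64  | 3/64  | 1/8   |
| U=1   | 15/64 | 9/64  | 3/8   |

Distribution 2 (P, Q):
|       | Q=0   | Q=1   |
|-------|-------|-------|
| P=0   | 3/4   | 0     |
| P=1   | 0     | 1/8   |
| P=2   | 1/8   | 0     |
Distribution 1 (U, V):
Marginal P(U) (row sums):
  P(U=0) = 5/64 + 3/64 + 1/8 = 1/4
  P(U=1) = 15/64 + 9/64 + 3/8 = 3/4
Marginal P(V) (column sums):
  P(V=0) = 5/64 + 15/64 = 5/16
  P(V=1) = 3/64 + 9/64 = 3/16
  P(V=2) = 1/8 + 3/8 = 1/2

H(U) = -[(1/4)·log₂(1/4) + (3/4)·log₂(3/4)]
  = 0.5000 + 0.3113
  = 0.8113 bits
H(V) = -[(5/16)·log₂(5/16) + (3/16)·log₂(3/16) + (1/2)·log₂(1/2)]
  = 0.5244 + 0.4528 + 0.5000
  = 1.4772 bits
H(U,V) = -[(5/64)·log₂(5/64) + (3/64)·log₂(3/64) + (1/8)·log₂(1/8) + (15/64)·log₂(15/64) + (9/64)·log₂(9/64) + (3/8)·log₂(3/8)]
  = 0.2873 + 0.2070 + 0.3750 + 0.4906 + 0.3980 + 0.5306
  = 2.2885 bits

I(U;V) = H(U) + H(V) - H(U,V)
  = 0.8113 + 1.4772 - 2.2885
  = 0.0000 bits

Distribution 2 (P, Q):
Marginal P(P) (row sums):
  P(P=0) = 3/4 + 0 = 3/4
  P(P=1) = 0 + 1/8 = 1/8
  P(P=2) = 1/8 + 0 = 1/8
Marginal P(Q) (column sums):
  P(Q=0) = 3/4 + 0 + 1/8 = 7/8
  P(Q=1) = 0 + 1/8 + 0 = 1/8

H(P) = -[(3/4)·log₂(3/4) + (1/8)·log₂(1/8) + (1/8)·log₂(1/8)]
  = 0.3113 + 0.3750 + 0.3750
  = 1.0613 bits
H(Q) = -[(7/8)·log₂(7/8) + (1/8)·log₂(1/8)]
  = 0.1686 + 0.3750
  = 0.5436 bits
H(P,Q) = -[(3/4)·log₂(3/4) + (1/8)·log₂(1/8) + (1/8)·log₂(1/8)]
  = 0.3113 + 0.3750 + 0.3750
  = 1.0613 bits

I(P;Q) = H(P) + H(Q) - H(P,Q)
  = 1.0613 + 0.5436 - 1.0613
  = 0.5436 bits

I(P;Q) = 0.5436 bits > I(U;V) = 0.0000 bits, so (P, Q) has the higher mutual information (stronger dependence).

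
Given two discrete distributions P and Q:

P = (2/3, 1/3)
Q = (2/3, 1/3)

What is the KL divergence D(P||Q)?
D(P||Q) = Σ P(i) log₂(P(i)/Q(i))
  i=0: (2/3) × log₂((2/3)/(2/3)) = (2/3) × log₂(1) = 0.0000
  i=1: (1/3) × log₂((1/3)/(1/3)) = (1/3) × log₂(1) = 0.0000
D(P||Q) = 0.0000 + 0.0000
  = 0.0000 bits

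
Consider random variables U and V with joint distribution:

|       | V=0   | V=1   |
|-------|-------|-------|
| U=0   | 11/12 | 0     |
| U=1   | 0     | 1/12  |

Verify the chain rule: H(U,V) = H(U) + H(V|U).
Left side:
H(U,V) = -[(11/12)·log₂(11/12) + (1/12)·log₂(1/12)]
  = 0.1151 + 0.2987
  = 0.4138 bits

Right side:
Marginal P(U) (row sums):
  P(U=0) = 11/12 + 0 = 11/12
  P(U=1) = 0 + 1/12 = 1/12
H(U) = -[(11/12)·log₂(11/12) + (1/12)·log₂(1/12)]
  = 0.1151 + 0.2987
  = 0.4138 bits
H(V|U) = -Σ P(U,V)·log₂ P(V|U), where P(V|U) = P(U,V) / P(U)
  (cells with P(U,V) = 0 contribute 0)
  (U=0,V=0): P(V|U) = (11/12)/(11/12) = 1;  -(11/12)·log₂(1) = 0.0000
  (U=1,V=1): P(V|U) = (1/12)/(1/12) = 1;  -(1/12)·log₂(1) = 0.0000
H(V|U) = 0.0000 + 0.0000
  = 0.0000 bits
H(U) + H(V|U) = 0.4138 + 0.0000 = 0.4138 bits

Both sides equal 0.4138 bits, so the chain rule holds ✓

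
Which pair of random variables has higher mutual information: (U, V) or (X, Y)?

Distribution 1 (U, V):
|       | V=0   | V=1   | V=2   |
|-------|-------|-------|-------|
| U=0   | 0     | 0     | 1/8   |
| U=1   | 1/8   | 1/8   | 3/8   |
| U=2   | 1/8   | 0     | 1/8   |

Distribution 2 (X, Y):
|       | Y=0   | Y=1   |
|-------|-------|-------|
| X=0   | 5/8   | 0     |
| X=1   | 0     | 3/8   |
Distribution 1 (U, V):
Marginal P(U) (row sums):
  P(U=0) = 0 + 0 + 1/8 = 1/8
  P(U=1) = 1/8 + 1/8 + 3/8 = 5/8
  P(U=2) = 1/8 + 0 + 1/8 = 1/4
Marginal P(V) (column sums):
  P(V=0) = 0 + 1/8 + 1/8 = 1/4
  P(V=1) = 0 + 1/8 + 0 = 1/8
  P(V=2) = 1/8 + 3/8 + 1/8 = 5/8

H(U) = -[(1/8)·log₂(1/8) + (5/8)·log₂(5/8) + (1/4)·log₂(1/4)]
  = 0.3750 + 0.4238 + 0.5000
  = 1.2988 bits
H(V) = -[(1/4)·log₂(1/4) + (1/8)·log₂(1/8) + (5/8)·log₂(5/8)]
  = 0.5000 + 0.3750 + 0.4238
  = 1.2988 bits
H(U,V) = -[(1/8)·log₂(1/8) + (1/8)·log₂(1/8) + (1/8)·log₂(1/8) + (3/8)·log₂(3/8) + (1/8)·log₂(1/8) + (1/8)·log₂(1/8)]
  = 0.3750 + 0.3750 + 0.3750 + 0.5306 + 0.3750 + 0.3750
  = 2.4056 bits

I(U;V) = H(U) + H(V) - H(U,V)
  = 1.2988 + 1.2988 - 2.4056
  = 0.1920 bits

Distribution 2 (X, Y):
Marginal P(X) (row sums):
  P(X=0) = 5/8 + 0 = 5/8
  P(X=1) = 0 + 3/8 = 3/8
Marginal P(Y) (column sums):
  P(Y=0) = 5/8 + 0 = 5/8
  P(Y=1) = 0 + 3/8 = 3/8

H(X) = -[(5/8)·log₂(5/8) + (3/8)·log₂(3/8)]
  = 0.4238 + 0.5306
  = 0.9544 bits
H(Y) = -[(5/8)·log₂(5/8) + (3/8)·log₂(3/8)]
  = 0.4238 + 0.5306
  = 0.9544 bits
H(X,Y) = -[(5/8)·log₂(5/8) + (3/8)·log₂(3/8)]
  = 0.4238 + 0.5306
  = 0.9544 bits

I(X;Y) = H(X) + H(Y) - H(X,Y)
  = 0.9544 + 0.9544 - 0.9544
  = 0.9544 bits

I(X;Y) = 0.9544 bits > I(U;V) = 0.1920 bits, so (X, Y) has the higher mutual information (stronger dependence).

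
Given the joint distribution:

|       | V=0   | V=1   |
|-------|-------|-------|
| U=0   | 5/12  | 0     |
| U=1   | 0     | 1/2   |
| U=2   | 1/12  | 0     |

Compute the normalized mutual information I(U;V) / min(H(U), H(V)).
Marginal P(U) (row sums):
  P(U=0) = 5/12 + 0 = 5/12
  P(U=1) = 0 + 1/2 = 1/2
  P(U=2) = 1/12 + 0 = 1/12
Marginal P(V) (column sums):
  P(V=0) = 5/12 + 0 + 1/12 = 1/2
  P(V=1) = 0 + 1/2 + 0 = 1/2

H(U) = -[(5/12)·log₂(5/12) + (1/2)·log₂(1/2) + (1/12)·log₂(1/12)]
  = 0.5263 + 0.5000 + 0.2987
  = 1.3250 bits
H(V) = -[(1/2)·log₂(1/2) + (1/2)·log₂(1/2)]
  = 0.5000 + 0.5000
  = 1.0000 bits
H(U,V) = -[(5/12)·log₂(5/12) + (1/2)·log₂(1/2) + (1/12)·log₂(1/12)]
  = 0.5263 + 0.5000 + 0.2987
  = 1.3250 bits

I(U;V) = H(U) + H(V) - H(U,V)
  = 1.3250 + 1.0000 - 1.3250
  = 1.0000 bits

min(H(U), H(V)) = min(1.3250, 1.0000) = 1.0000 bits
Normalized MI = 1.0000 / 1.0000 = 1.0000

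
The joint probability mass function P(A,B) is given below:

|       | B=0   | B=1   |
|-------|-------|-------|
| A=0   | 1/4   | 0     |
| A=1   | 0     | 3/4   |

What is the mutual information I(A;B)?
Marginal P(A) (row sums):
  P(A=0) = 1/4 + 0 = 1/4
  P(A=1) = 0 + 3/4 = 3/4
Marginal P(B) (column sums):
  P(B=0) = 1/4 + 0 = 1/4
  P(B=1) = 0 + 3/4 = 3/4

H(A) = -[(1/4)·log₂(1/4) + (3/4)·log₂(3/4)]
  = 0.5000 + 0.3113
  = 0.8113 bits
H(B) = -[(1/4)·log₂(1/4) + (3/4)·log₂(3/4)]
  = 0.5000 + 0.3113
  = 0.8113 bits
H(A,B) = -[(1/4)·log₂(1/4) + (3/4)·log₂(3/4)]
  = 0.5000 + 0.3113
  = 0.8113 bits

I(A;B) = H(A) + H(B) - H(A,B)
  = 0.8113 + 0.8113 - 0.8113
  = 0.8113 bits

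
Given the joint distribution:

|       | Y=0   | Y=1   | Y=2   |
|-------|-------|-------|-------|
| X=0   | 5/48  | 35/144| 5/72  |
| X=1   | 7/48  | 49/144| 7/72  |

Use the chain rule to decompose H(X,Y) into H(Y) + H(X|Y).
By the chain rule: H(X,Y) = H(Y) + H(X|Y)

Marginal P(Y) (column sums):
  P(Y=0) = 5/48 + 7/48 = 1/4
  P(Y=1) = 35/144 + 49/144 = 7/12
  P(Y=2) = 5/72 + 7/72 = 1/6
H(Y) = -[(1/4)·log₂(1/4) + (7/12)·log₂(7/12) + (1/6)·log₂(1/6)]
  = 0.5000 + 0.4536 + 0.4308
  = 1.3844 bits
H(X|Y) = -Σ P(X,Y)·log₂ P(X|Y), where P(X|Y) = P(X,Y) / P(Y)
  (X=0,Y=0): P(X|Y) = (5/48)/(1/4) = 5/12;  -(5/48)·log₂(5/12) = 0.1316
  (X=0,Y=1): P(X|Y) = (35/144)/(7/12) = 5/12;  -(35/144)·log₂(5/12) = 0.3070
  (X=0,Y=2): P(X|Y) = (5/72)/(1/6) = 5/12;  -(5/72)·log₂(5/12) = 0.0877
  (X=1,Y=0): P(X|Y) = (7/48)/(1/4) = 7/12;  -(7/48)·log₂(7/12) = 0.1134
  (X=1,Y=1): P(X|Y) = (49/144)/(7/12) = 7/12;  -(49/144)·log₂(7/12) = 0.2646
  (X=1,Y=2): P(X|Y) = (7/72)/(1/6) = 7/12;  -(7/72)·log₂(7/12) = 0.0756
H(X|Y) = 0.1316 + 0.3070 + 0.0877 + 0.1134 + 0.2646 + 0.0756
  = 0.9799 bits

H(X,Y) = H(Y) + H(X|Y) = 1.3844 + 0.9799 = 2.3643 bits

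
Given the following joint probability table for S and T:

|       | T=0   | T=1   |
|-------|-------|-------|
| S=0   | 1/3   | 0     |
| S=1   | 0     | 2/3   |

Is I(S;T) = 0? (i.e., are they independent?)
Marginal P(S) (row sums):
  P(S=0) = 1/3 + 0 = 1/3
  P(S=1) = 0 + 2/3 = 2/3
Marginal P(T) (column sums):
  P(T=0) = 1/3 + 0 = 1/3
  P(T=1) = 0 + 2/3 = 2/3

S and T are independent iff P(S=i,T=j) = P(S=i)·P(T=j) for every cell.
  P(S=0)·P(T=0) = 1/3 × 1/3 = 1/9, but P(S=0,T=0) = 1/3 ✗

No, S and T are not independent. Quantitatively, I(S;T) > 0:

H(S) = -[(1/3)·log₂(1/3) + (2/3)·log₂(2/3)]
  = 0.5283 + 0.3900
  = 0.9183 bits
H(T) = -[(1/3)·log₂(1/3) + (2/3)·log₂(2/3)]
  = 0.5283 + 0.3900
  = 0.9183 bits
H(S,T) = -[(1/3)·log₂(1/3) + (2/3)·log₂(2/3)]
  = 0.5283 + 0.3900
  = 0.9183 bits
I(S;T) = H(S) + H(T) - H(S,T) = 0.9183 + 0.9183 - 0.9183 = 0.9183 bits > 0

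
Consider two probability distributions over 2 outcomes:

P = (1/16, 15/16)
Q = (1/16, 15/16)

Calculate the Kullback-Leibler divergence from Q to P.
D(P||Q) = Σ P(i) log₂(P(i)/Q(i))
  i=0: (1/16) × log₂((1/16)/(1/16)) = (1/16) × log₂(1) = 0.0000
  i=1: (15/16) × log₂((15/16)/(15/16)) = (15/16) × log₂(1) = 0.0000
D(P||Q) = 0.0000 + 0.0000
  = 0.0000 bits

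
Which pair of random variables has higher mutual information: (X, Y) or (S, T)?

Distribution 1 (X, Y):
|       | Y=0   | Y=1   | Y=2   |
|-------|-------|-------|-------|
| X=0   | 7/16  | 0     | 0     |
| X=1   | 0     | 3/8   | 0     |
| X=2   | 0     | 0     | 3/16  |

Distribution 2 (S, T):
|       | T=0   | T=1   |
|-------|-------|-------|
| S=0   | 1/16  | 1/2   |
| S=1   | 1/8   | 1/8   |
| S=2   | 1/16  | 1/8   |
Distribution 1 (X, Y):
Marginal P(X) (row sums):
  P(X=0) = 7/16 + 0 + 0 = 7/16
  P(X=1) = 0 + 3/8 + 0 = 3/8
  P(X=2) = 0 + 0 + 3/16 = 3/16
Marginal P(Y) (column sums):
  P(Y=0) = 7/16 + 0 + 0 = 7/16
  P(Y=1) = 0 + 3/8 + 0 = 3/8
  P(Y=2) = 0 + 0 + 3/16 = 3/16

H(X) = -[(7/16)·log₂(7/16) + (3/8)·log₂(3/8) + (3/16)·log₂(3/16)]
  = 0.5218 + 0.5306 + 0.4528
  = 1.5052 bits
H(Y) = -[(7/16)·log₂(7/16) + (3/8)·log₂(3/8) + (3/16)·log₂(3/16)]
  = 0.5218 + 0.5306 + 0.4528
  = 1.5052 bits
H(X,Y) = -[(7/16)·log₂(7/16) + (3/8)·log₂(3/8) + (3/16)·log₂(3/16)]
  = 0.5218 + 0.5306 + 0.4528
  = 1.5052 bits

I(X;Y) = H(X) + H(Y) - H(X,Y)
  = 1.5052 + 1.5052 - 1.5052
  = 1.5052 bits

Distribution 2 (S, T):
Marginal P(S) (row sums):
  P(S=0) = 1/16 + 1/2 = 9/16
  P(S=1) = 1/8 + 1/8 = 1/4
  P(S=2) = 1/16 + 1/8 = 3/16
Marginal P(T) (column sums):
  P(T=0) = 1/16 + 1/8 + 1/16 = 1/4
  P(T=1) = 1/2 + 1/8 + 1/8 = 3/4

H(S) = -[(9/16)·log₂(9/16) + (1/4)·log₂(1/4) + (3/16)·log₂(3/16)]
  = 0.4669 + 0.5000 + 0.4528
  = 1.4197 bits
H(T) = -[(1/4)·log₂(1/4) + (3/4)·log₂(3/4)]
  = 0.5000 + 0.3113
  = 0.8113 bits
H(S,T) = -[(1/16)·log₂(1/16) + (1/2)·log₂(1/2) + (1/8)·log₂(1/8) + (1/8)·log₂(1/8) + (1/16)·log₂(1/16) + (1/8)·log₂(1/8)]
  = 0.2500 + 0.5000 + 0.3750 + 0.3750 + 0.2500 + 0.3750
  = 2.1250 bits

I(S;T) = H(S) + H(T) - H(S,T)
  = 1.4197 + 0.8113 - 2.1250
  = 0.1060 bits

I(X;Y) = 1.5052 bits > I(S;T) = 0.1060 bits, so (X, Y) has the higher mutual information (stronger dependence).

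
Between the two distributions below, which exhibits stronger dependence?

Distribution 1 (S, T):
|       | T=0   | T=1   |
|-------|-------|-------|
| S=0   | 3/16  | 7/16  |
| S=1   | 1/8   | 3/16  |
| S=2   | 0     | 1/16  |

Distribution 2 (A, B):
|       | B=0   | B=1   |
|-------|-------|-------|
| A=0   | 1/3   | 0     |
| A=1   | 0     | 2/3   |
Distribution 1 (S, T):
Marginal P(S) (row sums):
  P(S=0) = 3/16 + 7/16 = 5/8
  P(S=1) = 1/8 + 3/16 = 5/16
  P(S=2) = 0 + 1/16 = 1/16
Marginal P(T) (column sums):
  P(T=0) = 3/16 + 1/8 + 0 = 5/16
  P(T=1) = 7/16 + 3/16 + 1/16 = 11/16

H(S) = -[(5/8)·log₂(5/8) + (5/16)·log₂(5/16) + (1/16)·log₂(1/16)]
  = 0.4238 + 0.5244 + 0.2500
  = 1.1982 bits
H(T) = -[(5/16)·log₂(5/16) + (11/16)·log₂(11/16)]
  = 0.5244 + 0.3716
  = 0.8960 bits
H(S,T) = -[(3/16)·log₂(3/16) + (7/16)·log₂(7/16) + (1/8)·log₂(1/8) + (3/16)·log₂(3/16) + (1/16)·log₂(1/16)]
  = 0.4528 + 0.5218 + 0.3750 + 0.4528 + 0.2500
  = 2.0524 bits

I(S;T) = H(S) + H(T) - H(S,T)
  = 1.1982 + 0.8960 - 2.0524
  = 0.0418 bits

Distribution 2 (A, B):
Marginal P(A) (row sums):
  P(A=0) = 1/3 + 0 = 1/3
  P(A=1) = 0 + 2/3 = 2/3
Marginal P(B) (column sums):
  P(B=0) = 1/3 + 0 = 1/3
  P(B=1) = 0 + 2/3 = 2/3

H(A) = -[(1/3)·log₂(1/3) + (2/3)·log₂(2/3)]
  = 0.5283 + 0.3900
  = 0.9183 bits
H(B) = -[(1/3)·log₂(1/3) + (2/3)·log₂(2/3)]
  = 0.5283 + 0.3900
  = 0.9183 bits
H(A,B) = -[(1/3)·log₂(1/3) + (2/3)·log₂(2/3)]
  = 0.5283 + 0.3900
  = 0.9183 bits

I(A;B) = H(A) + H(B) - H(A,B)
  = 0.9183 + 0.9183 - 0.9183
  = 0.9183 bits

I(A;B) = 0.9183 bits > I(S;T) = 0.0418 bits, so (A, B) has the higher mutual information (stronger dependence).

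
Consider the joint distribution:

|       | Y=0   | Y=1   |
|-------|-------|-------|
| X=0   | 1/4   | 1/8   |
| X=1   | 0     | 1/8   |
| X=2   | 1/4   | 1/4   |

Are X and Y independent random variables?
Marginal P(X) (row sums):
  P(X=0) = 1/4 + 1/8 = 3/8
  P(X=1) = 0 + 1/8 = 1/8
  P(X=2) = 1/4 + 1/4 = 1/2
Marginal P(Y) (column sums):
  P(Y=0) = 1/4 + 0 + 1/4 = 1/2
  P(Y=1) = 1/8 + 1/8 + 1/4 = 1/2

X and Y are independent iff P(X=i,Y=j) = P(X=i)·P(Y=j) for every cell.
  P(X=0)·P(Y=0) = 3/8 × 1/2 = 3/16, but P(X=0,Y=0) = 1/4 ✗

No, X and Y are not independent. Quantitatively, I(X;Y) > 0:

H(X) = -[(3/8)·log₂(3/8) + (1/8)·log₂(1/8) + (1/2)·log₂(1/2)]
  = 0.5306 + 0.3750 + 0.5000
  = 1.4056 bits
H(Y) = -[(1/2)·log₂(1/2) + (1/2)·log₂(1/2)]
  = 0.5000 + 0.5000
  = 1.0000 bits
H(X,Y) = -[(1/4)·log₂(1/4) + (1/8)·log₂(1/8) + (1/8)·log₂(1/8) + (1/4)·log₂(1/4) + (1/4)·log₂(1/4)]
  = 0.5000 + 0.3750 + 0.3750 + 0.5000 + 0.5000
  = 2.2500 bits
I(X;Y) = H(X) + H(Y) - H(X,Y) = 1.4056 + 1.0000 - 2.2500 = 0.1556 bits > 0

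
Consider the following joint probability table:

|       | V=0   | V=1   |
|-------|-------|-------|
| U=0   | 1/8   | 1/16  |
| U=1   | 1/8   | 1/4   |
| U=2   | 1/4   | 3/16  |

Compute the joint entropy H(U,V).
H(U,V) = -Σ P(U,V) log₂ P(U,V), summed over the non-zero cells:
H(U,V) = -[(1/8)·log₂(1/8) + (1/16)·log₂(1/16) + (1/8)·log₂(1/8) + (1/4)·log₂(1/4) + (1/4)·log₂(1/4) + (3/16)·log₂(3/16)]
  = 0.3750 + 0.2500 + 0.3750 + 0.5000 + 0.5000 + 0.4528
  = 2.4528 bits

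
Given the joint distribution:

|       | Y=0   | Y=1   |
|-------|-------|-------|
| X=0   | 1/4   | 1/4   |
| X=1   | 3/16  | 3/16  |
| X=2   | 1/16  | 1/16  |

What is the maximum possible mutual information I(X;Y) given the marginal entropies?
The upper bound on mutual information is I(X;Y) ≤ min(H(X), H(Y)).

Marginal P(X) (row sums):
  P(X=0) = 1/4 + 1/4 = 1/2
  P(X=1) = 3/16 + 3/16 = 3/8
  P(X=2) = 1/16 + 1/16 = 1/8
Marginal P(Y) (column sums):
  P(Y=0) = 1/4 + 3/16 + 1/16 = 1/2
  P(Y=1) = 1/4 + 3/16 + 1/16 = 1/2

H(X) = -[(1/2)·log₂(1/2) + (3/8)·log₂(3/8) + (1/8)·log₂(1/8)]
  = 0.5000 + 0.5306 + 0.3750
  = 1.4056 bits
H(Y) = -[(1/2)·log₂(1/2) + (1/2)·log₂(1/2)]
  = 0.5000 + 0.5000
  = 1.0000 bits

Maximum possible I(X;Y) = min(1.4056, 1.0000) = 1.0000 bits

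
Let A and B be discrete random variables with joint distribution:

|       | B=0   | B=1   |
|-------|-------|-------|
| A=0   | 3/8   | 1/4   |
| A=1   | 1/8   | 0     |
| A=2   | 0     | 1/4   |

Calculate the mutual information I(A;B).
Marginal P(A) (row sums):
  P(A=0) = 3/8 + 1/4 = 5/8
  P(A=1) = 1/8 + 0 = 1/8
  P(A=2) = 0 + 1/4 = 1/4
Marginal P(B) (column sums):
  P(B=0) = 3/8 + 1/8 + 0 = 1/2
  P(B=1) = 1/4 + 0 + 1/4 = 1/2

H(A) = -[(5/8)·log₂(5/8) + (1/8)·log₂(1/8) + (1/4)·log₂(1/4)]
  = 0.4238 + 0.3750 + 0.5000
  = 1.2988 bits
H(B) = -[(1/2)·log₂(1/2) + (1/2)·log₂(1/2)]
  = 0.5000 + 0.5000
  = 1.0000 bits
H(A,B) = -[(3/8)·log₂(3/8) + (1/4)·log₂(1/4) + (1/8)·log₂(1/8) + (1/4)·log₂(1/4)]
  = 0.5306 + 0.5000 + 0.3750 + 0.5000
  = 1.9056 bits

I(A;B) = H(A) + H(B) - H(A,B)
  = 1.2988 + 1.0000 - 1.9056
  = 0.3932 bits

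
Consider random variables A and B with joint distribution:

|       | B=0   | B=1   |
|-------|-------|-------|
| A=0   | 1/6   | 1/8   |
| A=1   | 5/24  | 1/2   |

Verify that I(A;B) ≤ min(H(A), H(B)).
Marginal P(A) (row sums):
  P(A=0) = 1/6 + 1/8 = 7/24
  P(A=1) = 5/24 + 1/2 = 17/24
Marginal P(B) (column sums):
  P(B=0) = 1/6 + 5/24 = 3/8
  P(B=1) = 1/8 + 1/2 = 5/8

H(A) = -[(7/24)·log₂(7/24) + (17/24)·log₂(17/24)]
  = 0.5185 + 0.3524
  = 0.8709 bits
H(B) = -[(3/8)·log₂(3/8) + (5/8)·log₂(5/8)]
  = 0.5306 + 0.4238
  = 0.9544 bits
H(A,B) = -[(1/6)·log₂(1/6) + (1/8)·log₂(1/8) + (5/24)·log₂(5/24) + (1/2)·log₂(1/2)]
  = 0.4308 + 0.3750 + 0.4715 + 0.5000
  = 1.7773 bits

I(A;B) = H(A) + H(B) - H(A,B)
  = 0.8709 + 0.9544 - 1.7773
  = 0.0480 bits

min(H(A), H(B)) = min(0.8709, 0.9544) = 0.8709 bits
Since 0.0480 ≤ 0.8709, the bound is satisfied ✓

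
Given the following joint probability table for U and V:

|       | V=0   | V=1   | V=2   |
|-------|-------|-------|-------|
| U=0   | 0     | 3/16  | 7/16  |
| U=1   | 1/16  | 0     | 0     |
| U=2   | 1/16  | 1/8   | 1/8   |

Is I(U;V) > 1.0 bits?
Marginal P(U) (row sums):
  P(U=0) = 0 + 3/16 + 7/16 = 5/8
  P(U=1) = 1/16 + 0 + 0 = 1/16
  P(U=2) = 1/16 + 1/8 + 1/8 = 5/16
Marginal P(V) (column sums):
  P(V=0) = 0 + 1/16 + 1/16 = 1/8
  P(V=1) = 3/16 + 0 + 1/8 = 5/16
  P(V=2) = 7/16 + 0 + 1/8 = 9/16

H(U) = -[(5/8)·log₂(5/8) + (1/16)·log₂(1/16) + (5/16)·log₂(5/16)]
  = 0.4238 + 0.2500 + 0.5244
  = 1.1982 bits
H(V) = -[(1/8)·log₂(1/8) + (5/16)·log₂(5/16) + (9/16)·log₂(9/16)]
  = 0.3750 + 0.5244 + 0.4669
  = 1.3663 bits
H(U,V) = -[(3/16)·log₂(3/16) + (7/16)·log₂(7/16) + (1/16)·log₂(1/16) + (1/16)·log₂(1/16) + (1/8)·log₂(1/8) + (1/8)·log₂(1/8)]
  = 0.4528 + 0.5218 + 0.2500 + 0.2500 + 0.3750 + 0.3750
  = 2.2246 bits

I(U;V) = H(U) + H(V) - H(U,V)
  = 1.1982 + 1.3663 - 2.2246
  = 0.3399 bits

No. I(U;V) = 0.3399 bits, which is ≤ 1.0 bits.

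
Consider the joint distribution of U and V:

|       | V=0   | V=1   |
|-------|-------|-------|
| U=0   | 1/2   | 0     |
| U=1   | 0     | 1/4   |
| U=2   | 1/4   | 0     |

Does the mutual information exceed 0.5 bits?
Marginal P(U) (row sums):
  P(U=0) = 1/2 + 0 = 1/2
  P(U=1) = 0 + 1/4 = 1/4
  P(U=2) = 1/4 + 0 = 1/4
Marginal P(V) (column sums):
  P(V=0) = 1/2 + 0 + 1/4 = 3/4
  P(V=1) = 0 + 1/4 + 0 = 1/4

H(U) = -[(1/2)·log₂(1/2) + (1/4)·log₂(1/4) + (1/4)·log₂(1/4)]
  = 0.5000 + 0.5000 + 0.5000
  = 1.5000 bits
H(V) = -[(3/4)·log₂(3/4) + (1/4)·log₂(1/4)]
  = 0.3113 + 0.5000
  = 0.8113 bits
H(U,V) = -[(1/2)·log₂(1/2) + (1/4)·log₂(1/4) + (1/4)·log₂(1/4)]
  = 0.5000 + 0.5000 + 0.5000
  = 1.5000 bits

I(U;V) = H(U) + H(V) - H(U,V)
  = 1.5000 + 0.8113 - 1.5000
  = 0.8113 bits

Yes. I(U;V) = 0.8113 bits, which is > 0.5 bits.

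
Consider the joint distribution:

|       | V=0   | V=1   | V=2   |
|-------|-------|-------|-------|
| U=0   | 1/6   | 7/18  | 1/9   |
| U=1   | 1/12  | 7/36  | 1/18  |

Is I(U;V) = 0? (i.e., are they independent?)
Marginal P(U) (row sums):
  P(U=0) = 1/6 + 7/18 + 1/9 = 2/3
  P(U=1) = 1/12 + 7/36 + 1/18 = 1/3
Marginal P(V) (column sums):
  P(V=0) = 1/6 + 1/12 = 1/4
  P(V=1) = 7/18 + 7/36 = 7/12
  P(V=2) = 1/9 + 1/18 = 1/6

U and V are independent iff P(U=i,V=j) = P(U=i)·P(V=j) for every cell.
  P(U=0)·P(V=0) = 2/3 × 1/4 = 1/6 = P(U=0,V=0) ✓
  P(U=0)·P(V=1) = 2/3 × 7/12 = 7/18 = P(U=0,V=1) ✓
  P(U=0)·P(V=2) = 2/3 × 1/6 = 1/9 = P(U=0,V=2) ✓
  P(U=1)·P(V=0) = 1/3 × 1/4 = 1/12 = P(U=1,V=0) ✓
  P(U=1)·P(V=1) = 1/3 × 7/12 = 7/36 = P(U=1,V=1) ✓
  P(U=1)·P(V=2) = 1/3 × 1/6 = 1/18 = P(U=1,V=2) ✓

Yes, U and V are independent: every cell factors, so I(U;V) = 0 bits.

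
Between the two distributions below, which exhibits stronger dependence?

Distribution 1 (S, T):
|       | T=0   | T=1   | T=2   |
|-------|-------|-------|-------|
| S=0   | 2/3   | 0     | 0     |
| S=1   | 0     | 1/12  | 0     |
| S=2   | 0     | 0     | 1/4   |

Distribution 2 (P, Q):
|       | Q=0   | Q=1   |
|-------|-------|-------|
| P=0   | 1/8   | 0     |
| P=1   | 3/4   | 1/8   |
Distribution 1 (S, T):
Marginal P(S) (row sums):
  P(S=0) = 2/3 + 0 + 0 = 2/3
  P(S=1) = 0 + 1/12 + 0 = 1/12
  P(S=2) = 0 + 0 + 1/4 = 1/4
Marginal P(T) (column sums):
  P(T=0) = 2/3 + 0 + 0 = 2/3
  P(T=1) = 0 + 1/12 + 0 = 1/12
  P(T=2) = 0 + 0 + 1/4 = 1/4

H(S) = -[(2/3)·log₂(2/3) + (1/12)·log₂(1/12) + (1/4)·log₂(1/4)]
  = 0.3900 + 0.2987 + 0.5000
  = 1.1887 bits
H(T) = -[(2/3)·log₂(2/3) + (1/12)·log₂(1/12) + (1/4)·log₂(1/4)]
  = 0.3900 + 0.2987 + 0.5000
  = 1.1887 bits
H(S,T) = -[(2/3)·log₂(2/3) + (1/12)·log₂(1/12) + (1/4)·log₂(1/4)]
  = 0.3900 + 0.2987 + 0.5000
  = 1.1887 bits

I(S;T) = H(S) + H(T) - H(S,T)
  = 1.1887 + 1.1887 - 1.1887
  = 1.1887 bits

Distribution 2 (P, Q):
Marginal P(P) (row sums):
  P(P=0) = 1/8 + 0 = 1/8
  P(P=1) = 3/4 + 1/8 = 7/8
Marginal P(Q) (column sums):
  P(Q=0) = 1/8 + 3/4 = 7/8
  P(Q=1) = 0 + 1/8 = 1/8

H(P) = -[(1/8)·log₂(1/8) + (7/8)·log₂(7/8)]
  = 0.3750 + 0.1686
  = 0.5436 bits
H(Q) = -[(7/8)·log₂(7/8) + (1/8)·log₂(1/8)]
  = 0.1686 + 0.3750
  = 0.5436 bits
H(P,Q) = -[(1/8)·log₂(1/8) + (3/4)·log₂(3/4) + (1/8)·log₂(1/8)]
  = 0.3750 + 0.3113 + 0.3750
  = 1.0613 bits

I(P;Q) = H(P) + H(Q) - H(P,Q)
  = 0.5436 + 0.5436 - 1.0613
  = 0.0259 bits

I(S;T) = 1.1887 bits > I(P;Q) = 0.0259 bits, so (S, T) has the higher mutual information (stronger dependence).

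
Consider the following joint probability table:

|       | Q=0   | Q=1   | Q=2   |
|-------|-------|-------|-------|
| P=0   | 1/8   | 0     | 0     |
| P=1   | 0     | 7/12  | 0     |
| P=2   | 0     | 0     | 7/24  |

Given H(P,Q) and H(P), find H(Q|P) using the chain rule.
From the chain rule: H(P,Q) = H(P) + H(Q|P)
Therefore: H(Q|P) = H(P,Q) - H(P)

H(P,Q) = -[(1/8)·log₂(1/8) + (7/12)·log₂(7/12) + (7/24)·log₂(7/24)]
  = 0.3750 + 0.4536 + 0.5185
  = 1.3471 bits
Marginal P(P) (row sums):
  P(P=0) = 1/8 + 0 + 0 = 1/8
  P(P=1) = 0 + 7/12 + 0 = 7/12
  P(P=2) = 0 + 0 + 7/24 = 7/24
H(P) = -[(1/8)·log₂(1/8) + (7/12)·log₂(7/12) + (7/24)·log₂(7/24)]
  = 0.3750 + 0.4536 + 0.5185
  = 1.3471 bits

H(Q|P) = 1.3471 - 1.3471 = 0.0000 bits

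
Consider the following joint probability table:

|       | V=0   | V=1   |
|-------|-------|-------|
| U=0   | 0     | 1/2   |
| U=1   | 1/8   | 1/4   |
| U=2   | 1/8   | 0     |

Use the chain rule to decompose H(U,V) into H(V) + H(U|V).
By the chain rule: H(U,V) = H(V) + H(U|V)

Marginal P(V) (column sums):
  P(V=0) = 0 + 1/8 + 1/8 = 1/4
  P(V=1) = 1/2 + 1/4 + 0 = 3/4
H(V) = -[(1/4)·log₂(1/4) + (3/4)·log₂(3/4)]
  = 0.5000 + 0.3113
  = 0.8113 bits
H(U|V) = -Σ P(U,V)·log₂ P(U|V), where P(U|V) = P(U,V) / P(V)
  (cells with P(U,V) = 0 contribute 0)
  (U=0,V=1): P(U|V) = (1/2)/(3/4) = 2/3;  -(1/2)·log₂(2/3) = 0.2925
  (U=1,V=0): P(U|V) = (1/8)/(1/4) = 1/2;  -(1/8)·log₂(1/2) = 0.1250
  (U=1,V=1): P(U|V) = (1/4)/(3/4) = 1/3;  -(1/4)·log₂(1/3) = 0.3962
  (U=2,V=0): P(U|V) = (1/8)/(1/4) = 1/2;  -(1/8)·log₂(1/2) = 0.1250
H(U|V) = 0.2925 + 0.1250 + 0.3962 + 0.1250
  = 0.9387 bits

H(U,V) = H(V) + H(U|V) = 0.8113 + 0.9387 = 1.7500 bits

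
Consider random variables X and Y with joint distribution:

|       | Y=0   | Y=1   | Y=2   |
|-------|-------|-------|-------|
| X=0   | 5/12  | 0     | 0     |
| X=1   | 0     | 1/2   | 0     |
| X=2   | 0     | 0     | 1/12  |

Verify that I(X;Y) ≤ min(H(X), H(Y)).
Marginal P(X) (row sums):
  P(X=0) = 5/12 + 0 + 0 = 5/12
  P(X=1) = 0 + 1/2 + 0 = 1/2
  P(X=2) = 0 + 0 + 1/12 = 1/12
Marginal P(Y) (column sums):
  P(Y=0) = 5/12 + 0 + 0 = 5/12
  P(Y=1) = 0 + 1/2 + 0 = 1/2
  P(Y=2) = 0 + 0 + 1/12 = 1/12

H(X) = -[(5/12)·log₂(5/12) + (1/2)·log₂(1/2) + (1/12)·log₂(1/12)]
  = 0.5263 + 0.5000 + 0.2987
  = 1.3250 bits
H(Y) = -[(5/12)·log₂(5/12) + (1/2)·log₂(1/2) + (1/12)·log₂(1/12)]
  = 0.5263 + 0.5000 + 0.2987
  = 1.3250 bits
H(X,Y) = -[(5/12)·log₂(5/12) + (1/2)·log₂(1/2) + (1/12)·log₂(1/12)]
  = 0.5263 + 0.5000 + 0.2987
  = 1.3250 bits

I(X;Y) = H(X) + H(Y) - H(X,Y)
  = 1.3250 + 1.3250 - 1.3250
  = 1.3250 bits

min(H(X), H(Y)) = min(1.3250, 1.3250) = 1.3250 bits
Since 1.3250 ≤ 1.3250, the bound is satisfied ✓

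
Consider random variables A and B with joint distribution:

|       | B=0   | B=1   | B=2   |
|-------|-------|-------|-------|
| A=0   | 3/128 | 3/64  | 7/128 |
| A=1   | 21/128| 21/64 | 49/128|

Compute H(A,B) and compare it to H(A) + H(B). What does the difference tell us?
Marginal P(A) (row sums):
  P(A=0) = 3/128 + 3/64 + 7/128 = 1/8
  P(A=1) = 21/128 + 21/64 + 49/128 = 7/8
Marginal P(B) (column sums):
  P(B=0) = 3/128 + 21/128 = 3/16
  P(B=1) = 3/64 + 21/64 = 3/8
  P(B=2) = 7/128 + 49/128 = 7/16

H(A,B) = -[(3/128)·log₂(3/128) + (3/64)·log₂(3/64) + (7/128)·log₂(7/128) + (21/128)·log₂(21/128) + (21/64)·log₂(21/64) + (49/128)·log₂(49/128)]
  = 0.1269 + 0.2070 + 0.2293 + 0.4278 + 0.5275 + 0.5303
  = 2.0488 bits
H(A) = -[(1/8)·log₂(1/8) + (7/8)·log₂(7/8)]
  = 0.3750 + 0.1686
  = 0.5436 bits
H(B) = -[(3/16)·log₂(3/16) + (3/8)·log₂(3/8) + (7/16)·log₂(7/16)]
  = 0.4528 + 0.5306 + 0.5218
  = 1.5052 bits

H(A) + H(B) = 0.5436 + 1.5052 = 2.0488 bits
Difference: H(A) + H(B) - H(A,B) = 2.0488 - 2.0488 = 0.0000 bits = I(A;B)

The difference is the mutual information; it is 0 here, so A and B are independent (the joint entropy equals the sum of the marginal entropies).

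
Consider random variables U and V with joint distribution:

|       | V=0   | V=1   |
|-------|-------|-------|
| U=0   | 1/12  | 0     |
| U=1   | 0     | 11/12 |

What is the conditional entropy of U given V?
Marginal P(V) (column sums):
  P(V=0) = 1/12 + 0 = 1/12
  P(V=1) = 0 + 11/12 = 11/12

H(U|V) = -Σ P(U,V)·log₂ P(U|V), where P(U|V) = P(U,V) / P(V)
  (cells with P(U,V) = 0 contribute 0)
  (U=0,V=0): P(U|V) = (1/12)/(1/12) = 1;  -(1/12)·log₂(1) = 0.0000
  (U=1,V=1): P(U|V) = (11/12)/(11/12) = 1;  -(11/12)·log₂(1) = 0.0000
H(U|V) = 0.0000 + 0.0000
  = 0.0000 bits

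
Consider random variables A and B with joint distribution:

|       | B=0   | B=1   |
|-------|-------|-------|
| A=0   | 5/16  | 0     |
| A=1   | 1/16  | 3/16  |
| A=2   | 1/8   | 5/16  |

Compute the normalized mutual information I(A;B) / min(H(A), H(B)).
Marginal P(A) (row sums):
  P(A=0) = 5/16 + 0 = 5/16
  P(A=1) = 1/16 + 3/16 = 1/4
  P(A=2) = 1/8 + 5/16 = 7/16
Marginal P(B) (column sums):
  P(B=0) = 5/16 + 1/16 + 1/8 = 1/2
  P(B=1) = 0 + 3/16 + 5/16 = 1/2

H(A) = -[(5/16)·log₂(5/16) + (1/4)·log₂(1/4) + (7/16)·log₂(7/16)]
  = 0.5244 + 0.5000 + 0.5218
  = 1.5462 bits
H(B) = -[(1/2)·log₂(1/2) + (1/2)·log₂(1/2)]
  = 0.5000 + 0.5000
  = 1.0000 bits
H(A,B) = -[(5/16)·log₂(5/16) + (1/16)·log₂(1/16) + (3/16)·log₂(3/16) + (1/8)·log₂(1/8) + (5/16)·log₂(5/16)]
  = 0.5244 + 0.2500 + 0.4528 + 0.3750 + 0.5244
  = 2.1266 bits

I(A;B) = H(A) + H(B) - H(A,B)
  = 1.5462 + 1.0000 - 2.1266
  = 0.4196 bits

min(H(A), H(B)) = min(1.5462, 1.0000) = 1.0000 bits
Normalized MI = 0.4196 / 1.0000 = 0.4196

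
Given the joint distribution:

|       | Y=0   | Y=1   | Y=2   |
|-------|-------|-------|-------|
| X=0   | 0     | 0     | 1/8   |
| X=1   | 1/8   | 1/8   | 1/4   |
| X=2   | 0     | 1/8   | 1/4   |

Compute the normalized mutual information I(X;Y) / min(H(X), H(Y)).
Marginal P(X) (row sums):
  P(X=0) = 0 + 0 + 1/8 = 1/8
  P(X=1) = 1/8 + 1/8 + 1/4 = 1/2
  P(X=2) = 0 + 1/8 + 1/4 = 3/8
Marginal P(Y) (column sums):
  P(Y=0) = 0 + 1/8 + 0 = 1/8
  P(Y=1) = 0 + 1/8 + 1/8 = 1/4
  P(Y=2) = 1/8 + 1/4 + 1/4 = 5/8

H(X) = -[(1/8)·log₂(1/8) + (1/2)·log₂(1/2) + (3/8)·log₂(3/8)]
  = 0.3750 + 0.5000 + 0.5306
  = 1.4056 bits
H(Y) = -[(1/8)·log₂(1/8) + (1/4)·log₂(1/4) + (5/8)·log₂(5/8)]
  = 0.3750 + 0.5000 + 0.4238
  = 1.2988 bits
H(X,Y) = -[(1/8)·log₂(1/8) + (1/8)·log₂(1/8) + (1/8)·log₂(1/8) + (1/4)·log₂(1/4) + (1/8)·log₂(1/8) + (1/4)·log₂(1/4)]
  = 0.3750 + 0.3750 + 0.3750 + 0.5000 + 0.3750 + 0.5000
  = 2.5000 bits

I(X;Y) = H(X) + H(Y) - H(X,Y)
  = 1.4056 + 1.2988 - 2.5000
  = 0.2044 bits

min(H(X), H(Y)) = min(1.4056, 1.2988) = 1.2988 bits
Normalized MI = 0.2044 / 1.2988 = 0.1574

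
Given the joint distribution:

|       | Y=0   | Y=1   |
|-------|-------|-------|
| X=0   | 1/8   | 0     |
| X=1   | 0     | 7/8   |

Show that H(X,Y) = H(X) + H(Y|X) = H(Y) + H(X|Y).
Marginal P(X) (row sums):
  P(X=0) = 1/8 + 0 = 1/8
  P(X=1) = 0 + 7/8 = 7/8
Marginal P(Y) (column sums):
  P(Y=0) = 1/8 + 0 = 1/8
  P(Y=1) = 0 + 7/8 = 7/8

Decomposition 1: H(X) + H(Y|X)
H(X) = -[(1/8)·log₂(1/8) + (7/8)·log₂(7/8)]
  = 0.3750 + 0.1686
  = 0.5436 bits
H(Y|X) = -Σ P(X,Y)·log₂ P(Y|X), where P(Y|X) = P(X,Y) / P(X)
  (cells with P(X,Y) = 0 contribute 0)
  (X=0,Y=0): P(Y|X) = (1/8)/(1/8) = 1;  -(1/8)·log₂(1) = 0.0000
  (X=1,Y=1): P(Y|X) = (7/8)/(7/8) = 1;  -(7/8)·log₂(1) = 0.0000
H(Y|X) = 0.0000 + 0.0000
  = 0.0000 bits
H(X) + H(Y|X) = 0.5436 + 0.0000 = 0.5436 bits

Decomposition 2: H(Y) + H(X|Y)
H(Y) = -[(1/8)·log₂(1/8) + (7/8)·log₂(7/8)]
  = 0.3750 + 0.1686
  = 0.5436 bits
H(X|Y) = -Σ P(X,Y)·log₂ P(X|Y), where P(X|Y) = P(X,Y) / P(Y)
  (cells with P(X,Y) = 0 contribute 0)
  (X=0,Y=0): P(X|Y) = (1/8)/(1/8) = 1;  -(1/8)·log₂(1) = 0.0000
  (X=1,Y=1): P(X|Y) = (7/8)/(7/8) = 1;  -(7/8)·log₂(1) = 0.0000
H(X|Y) = 0.0000 + 0.0000
  = 0.0000 bits
H(Y) + H(X|Y) = 0.5436 + 0.0000 = 0.5436 bits

Direct computation of the joint entropy:
H(X,Y) = -[(1/8)·log₂(1/8) + (7/8)·log₂(7/8)]
  = 0.3750 + 0.1686
  = 0.5436 bits

All three agree: H(X,Y) = 0.5436 bits ✓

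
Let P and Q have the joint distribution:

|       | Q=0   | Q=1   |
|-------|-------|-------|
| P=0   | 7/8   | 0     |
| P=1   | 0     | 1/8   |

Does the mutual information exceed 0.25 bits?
Marginal P(P) (row sums):
  P(P=0) = 7/8 + 0 = 7/8
  P(P=1) = 0 + 1/8 = 1/8
Marginal P(Q) (column sums):
  P(Q=0) = 7/8 + 0 = 7/8
  P(Q=1) = 0 + 1/8 = 1/8

H(P) = -[(7/8)·log₂(7/8) + (1/8)·log₂(1/8)]
  = 0.1686 + 0.3750
  = 0.5436 bits
H(Q) = -[(7/8)·log₂(7/8) + (1/8)·log₂(1/8)]
  = 0.1686 + 0.3750
  = 0.5436 bits
H(P,Q) = -[(7/8)·log₂(7/8) + (1/8)·log₂(1/8)]
  = 0.1686 + 0.3750
  = 0.5436 bits

I(P;Q) = H(P) + H(Q) - H(P,Q)
  = 0.5436 + 0.5436 - 0.5436
  = 0.5436 bits

Yes. I(P;Q) = 0.5436 bits, which is > 0.25 bits.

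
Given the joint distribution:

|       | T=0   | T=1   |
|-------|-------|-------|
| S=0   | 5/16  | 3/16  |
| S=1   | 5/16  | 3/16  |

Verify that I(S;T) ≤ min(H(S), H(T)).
Marginal P(S) (row sums):
  P(S=0) = 5/16 + 3/16 = 1/2
  P(S=1) = 5/16 + 3/16 = 1/2
Marginal P(T) (column sums):
  P(T=0) = 5/16 + 5/16 = 5/8
  P(T=1) = 3/16 + 3/16 = 3/8

H(S) = -[(1/2)·log₂(1/2) + (1/2)·log₂(1/2)]
  = 0.5000 + 0.5000
  = 1.0000 bits
H(T) = -[(5/8)·log₂(5/8) + (3/8)·log₂(3/8)]
  = 0.4238 + 0.5306
  = 0.9544 bits
H(S,T) = -[(5/16)·log₂(5/16) + (3/16)·log₂(3/16) + (5/16)·log₂(5/16) + (3/16)·log₂(3/16)]
  = 0.5244 + 0.4528 + 0.5244 + 0.4528
  = 1.9544 bits

I(S;T) = H(S) + H(T) - H(S,T)
  = 1.0000 + 0.9544 - 1.9544
  = 0.0000 bits

min(H(S), H(T)) = min(1.0000, 0.9544) = 0.9544 bits
Since 0.0000 ≤ 0.9544, the bound is satisfied ✓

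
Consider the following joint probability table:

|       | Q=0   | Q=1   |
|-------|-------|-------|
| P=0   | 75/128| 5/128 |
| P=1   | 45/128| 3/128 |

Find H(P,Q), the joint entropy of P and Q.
H(P,Q) = -Σ P(P,Q) log₂ P(P,Q), summed over the non-zero cells:
H(P,Q) = -[(75/128)·log₂(75/128) + (5/128)·log₂(5/128) + (45/128)·log₂(45/128) + (3/128)·log₂(3/128)]
  = 0.4519 + 0.1827 + 0.5302 + 0.1269
  = 1.2917 bits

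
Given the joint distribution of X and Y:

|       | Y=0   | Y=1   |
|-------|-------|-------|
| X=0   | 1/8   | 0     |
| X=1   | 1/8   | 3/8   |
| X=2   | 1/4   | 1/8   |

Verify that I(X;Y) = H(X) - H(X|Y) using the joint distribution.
Left side, from I(X;Y) = H(X) + H(Y) - H(X,Y):
Marginal P(X) (row sums):
  P(X=0) = 1/8 + 0 = 1/8
  P(X=1) = 1/8 + 3/8 = 1/2
  P(X=2) = 1/4 + 1/8 = 3/8
Marginal P(Y) (column sums):
  P(Y=0) = 1/8 + 1/8 + 1/4 = 1/2
  P(Y=1) = 0 + 3/8 + 1/8 = 1/2

H(X) = -[(1/8)·log₂(1/8) + (1/2)·log₂(1/2) + (3/8)·log₂(3/8)]
  = 0.3750 + 0.5000 + 0.5306
  = 1.4056 bits
H(Y) = -[(1/2)·log₂(1/2) + (1/2)·log₂(1/2)]
  = 0.5000 + 0.5000
  = 1.0000 bits
H(X,Y) = -[(1/8)·log₂(1/8) + (1/8)·log₂(1/8) + (3/8)·log₂(3/8) + (1/4)·log₂(1/4) + (1/8)·log₂(1/8)]
  = 0.3750 + 0.3750 + 0.5306 + 0.5000 + 0.3750
  = 2.1556 bits

I(X;Y) = H(X) + H(Y) - H(X,Y)
  = 1.4056 + 1.0000 - 2.1556
  = 0.2500 bits

Right side, with H(X|Y) computed directly from the conditional probabilities:
H(X|Y) = -Σ P(X,Y)·log₂ P(X|Y), where P(X|Y) = P(X,Y) / P(Y)
  (cells with P(X,Y) = 0 contribute 0)
  (X=0,Y=0): P(X|Y) = (1/8)/(1/2) = 1/4;  -(1/8)·log₂(1/4) = 0.2500
  (X=1,Y=0): P(X|Y) = (1/8)/(1/2) = 1/4;  -(1/8)·log₂(1/4) = 0.2500
  (X=1,Y=1): P(X|Y) = (3/8)/(1/2) = 3/4;  -(3/8)·log₂(3/4) = 0.1556
  (X=2,Y=0): P(X|Y) = (1/4)/(1/2) = 1/2;  -(1/4)·log₂(1/2) = 0.2500
  (X=2,Y=1): P(X|Y) = (1/8)/(1/2) = 1/4;  -(1/8)·log₂(1/4) = 0.2500
H(X|Y) = 0.2500 + 0.2500 + 0.1556 + 0.2500 + 0.2500
  = 1.1556 bits
H(X) - H(X|Y) = 1.4056 - 1.1556 = 0.2500 bits

Both sides equal 0.2500 bits, so I(X;Y) = H(X) - H(X|Y) ✓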